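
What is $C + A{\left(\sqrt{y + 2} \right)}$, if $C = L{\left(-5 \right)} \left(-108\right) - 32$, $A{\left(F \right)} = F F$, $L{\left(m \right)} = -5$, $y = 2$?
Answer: $512$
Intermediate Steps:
$A{\left(F \right)} = F^{2}$
$C = 508$ ($C = \left(-5\right) \left(-108\right) - 32 = 540 - 32 = 508$)
$C + A{\left(\sqrt{y + 2} \right)} = 508 + \left(\sqrt{2 + 2}\right)^{2} = 508 + \left(\sqrt{4}\right)^{2} = 508 + 2^{2} = 508 + 4 = 512$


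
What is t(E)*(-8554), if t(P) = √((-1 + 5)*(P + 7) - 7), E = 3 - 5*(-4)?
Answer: -8554*√113 ≈ -90930.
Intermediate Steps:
E = 23 (E = 3 + 20 = 23)
t(P) = √(21 + 4*P) (t(P) = √(4*(7 + P) - 7) = √((28 + 4*P) - 7) = √(21 + 4*P))
t(E)*(-8554) = √(21 + 4*23)*(-8554) = √(21 + 92)*(-8554) = √113*(-8554) = -8554*√113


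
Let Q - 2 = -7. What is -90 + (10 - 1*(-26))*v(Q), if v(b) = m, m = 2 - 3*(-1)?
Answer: 90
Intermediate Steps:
Q = -5 (Q = 2 - 7 = -5)
m = 5 (m = 2 + 3 = 5)
v(b) = 5
-90 + (10 - 1*(-26))*v(Q) = -90 + (10 - 1*(-26))*5 = -90 + (10 + 26)*5 = -90 + 36*5 = -90 + 180 = 90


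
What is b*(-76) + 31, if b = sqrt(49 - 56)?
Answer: 31 - 76*I*sqrt(7) ≈ 31.0 - 201.08*I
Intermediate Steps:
b = I*sqrt(7) (b = sqrt(-7) = I*sqrt(7) ≈ 2.6458*I)
b*(-76) + 31 = (I*sqrt(7))*(-76) + 31 = -76*I*sqrt(7) + 31 = 31 - 76*I*sqrt(7)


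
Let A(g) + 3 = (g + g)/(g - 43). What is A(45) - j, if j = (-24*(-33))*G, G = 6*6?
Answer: -28470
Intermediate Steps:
G = 36
j = 28512 (j = -24*(-33)*36 = 792*36 = 28512)
A(g) = -3 + 2*g/(-43 + g) (A(g) = -3 + (g + g)/(g - 43) = -3 + (2*g)/(-43 + g) = -3 + 2*g/(-43 + g))
A(45) - j = (129 - 1*45)/(-43 + 45) - 1*28512 = (129 - 45)/2 - 28512 = (½)*84 - 28512 = 42 - 28512 = -28470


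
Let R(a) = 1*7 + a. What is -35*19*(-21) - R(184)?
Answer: 13774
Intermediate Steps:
R(a) = 7 + a
-35*19*(-21) - R(184) = -35*19*(-21) - (7 + 184) = -665*(-21) - 1*191 = 13965 - 191 = 13774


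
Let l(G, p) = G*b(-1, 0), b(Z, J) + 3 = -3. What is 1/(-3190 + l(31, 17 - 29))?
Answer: -1/3376 ≈ -0.00029621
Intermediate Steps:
b(Z, J) = -6 (b(Z, J) = -3 - 3 = -6)
l(G, p) = -6*G (l(G, p) = G*(-6) = -6*G)
1/(-3190 + l(31, 17 - 29)) = 1/(-3190 - 6*31) = 1/(-3190 - 186) = 1/(-3376) = -1/3376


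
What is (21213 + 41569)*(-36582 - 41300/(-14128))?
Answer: -4055632412909/1766 ≈ -2.2965e+9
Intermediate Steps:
(21213 + 41569)*(-36582 - 41300/(-14128)) = 62782*(-36582 - 41300*(-1/14128)) = 62782*(-36582 + 10325/3532) = 62782*(-129197299/3532) = -4055632412909/1766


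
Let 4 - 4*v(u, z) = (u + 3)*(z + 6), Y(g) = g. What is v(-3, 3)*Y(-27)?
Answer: -27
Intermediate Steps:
v(u, z) = 1 - (3 + u)*(6 + z)/4 (v(u, z) = 1 - (u + 3)*(z + 6)/4 = 1 - (3 + u)*(6 + z)/4)
v(-3, 3)*Y(-27) = (-7/2 - 3/2*(-3) - ¾*3 - ¼*(-3)*3)*(-27) = (-7/2 + 9/2 - 9/4 + 9/4)*(-27) = 1*(-27) = -27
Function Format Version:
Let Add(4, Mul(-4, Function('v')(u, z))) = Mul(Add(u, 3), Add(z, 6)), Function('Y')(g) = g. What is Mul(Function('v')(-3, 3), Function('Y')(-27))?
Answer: -27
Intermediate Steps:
Function('v')(u, z) = Add(1, Mul(Rational(-1, 4), Add(3, u), Add(6, z))) (Function('v')(u, z) = Add(1, Mul(Rational(-1, 4), Mul(Add(u, 3), Add(z, 6)))) = Add(1, Mul(Rational(-1, 4), Mul(Add(3, u), Add(6, z)))) = Add(1, Mul(Rational(-1, 4), Add(3, u), Add(6, z))))
Mul(Function('v')(-3, 3), Function('Y')(-27)) = Mul(Add(Rational(-7, 2), Mul(Rational(-3, 2), -3), Mul(Rational(-3, 4), 3), Mul(Rational(-1, 4), -3, 3)), -27) = Mul(Add(Rational(-7, 2), Rational(9, 2), Rational(-9, 4), Rational(9, 4)), -27) = Mul(1, -27) = -27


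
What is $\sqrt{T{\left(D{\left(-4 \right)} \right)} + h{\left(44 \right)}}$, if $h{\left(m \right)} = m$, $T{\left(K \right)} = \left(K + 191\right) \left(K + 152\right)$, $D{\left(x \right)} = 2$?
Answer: $11 \sqrt{246} \approx 172.53$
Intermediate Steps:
$T{\left(K \right)} = \left(152 + K\right) \left(191 + K\right)$ ($T{\left(K \right)} = \left(191 + K\right) \left(152 + K\right) = \left(152 + K\right) \left(191 + K\right)$)
$\sqrt{T{\left(D{\left(-4 \right)} \right)} + h{\left(44 \right)}} = \sqrt{\left(29032 + 2^{2} + 343 \cdot 2\right) + 44} = \sqrt{\left(29032 + 4 + 686\right) + 44} = \sqrt{29722 + 44} = \sqrt{29766} = 11 \sqrt{246}$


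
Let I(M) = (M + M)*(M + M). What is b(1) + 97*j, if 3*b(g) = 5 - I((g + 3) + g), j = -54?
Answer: -15809/3 ≈ -5269.7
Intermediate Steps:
I(M) = 4*M**2 (I(M) = (2*M)*(2*M) = 4*M**2)
b(g) = 5/3 - 4*(3 + 2*g)**2/3 (b(g) = (5 - 4*((g + 3) + g)**2)/3 = (5 - 4*((3 + g) + g)**2)/3 = (5 - 4*(3 + 2*g)**2)/3 = 5/3 - 4*(3 + 2*g)**2/3)
b(1) + 97*j = (5/3 - 4*(3 + 2*1)**2/3) + 97*(-54) = (5/3 - 4*(3 + 2)**2/3) - 5238 = (5/3 - 4/3*5**2) - 5238 = (5/3 - 4/3*25) - 5238 = (5/3 - 100/3) - 5238 = -95/3 - 5238 = -15809/3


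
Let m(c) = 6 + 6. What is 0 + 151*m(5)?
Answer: 1812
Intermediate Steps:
m(c) = 12
0 + 151*m(5) = 0 + 151*12 = 0 + 1812 = 1812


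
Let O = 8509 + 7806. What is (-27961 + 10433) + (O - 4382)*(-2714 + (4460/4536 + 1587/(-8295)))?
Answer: -14510351904409/447930 ≈ -3.2394e+7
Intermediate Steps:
O = 16315
(-27961 + 10433) + (O - 4382)*(-2714 + (4460/4536 + 1587/(-8295))) = (-27961 + 10433) + (16315 - 4382)*(-2714 + (4460/4536 + 1587/(-8295))) = -17528 + 11933*(-2714 + (4460*(1/4536) + 1587*(-1/8295))) = -17528 + 11933*(-2714 + (1115/1134 - 529/2765)) = -17528 + 11933*(-2714 + 354727/447930) = -17528 + 11933*(-1215327293/447930) = -17528 - 14502500587369/447930 = -14510351904409/447930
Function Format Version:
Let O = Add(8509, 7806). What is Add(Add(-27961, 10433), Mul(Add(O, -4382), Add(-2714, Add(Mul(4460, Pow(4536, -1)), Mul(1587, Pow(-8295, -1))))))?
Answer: Rational(-14510351904409, 447930) ≈ -3.2394e+7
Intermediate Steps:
O = 16315
Add(Add(-27961, 10433), Mul(Add(O, -4382), Add(-2714, Add(Mul(4460, Pow(4536, -1)), Mul(1587, Pow(-8295, -1)))))) = Add(Add(-27961, 10433), Mul(Add(16315, -4382), Add(-2714, Add(Mul(4460, Pow(4536, -1)), Mul(1587, Pow(-8295, -1)))))) = Add(-17528, Mul(11933, Add(-2714, Add(Mul(4460, Rational(1, 4536)), Mul(1587, Rational(-1, 8295)))))) = Add(-17528, Mul(11933, Add(-2714, Add(Rational(1115, 1134), Rational(-529, 2765))))) = Add(-17528, Mul(11933, Add(-2714, Rational(354727, 447930)))) = Add(-17528, Mul(11933, Rational(-1215327293, 447930))) = Add(-17528, Rational(-14502500587369, 447930)) = Rational(-14510351904409, 447930)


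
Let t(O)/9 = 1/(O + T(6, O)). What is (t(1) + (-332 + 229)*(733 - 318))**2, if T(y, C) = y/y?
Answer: 7307001361/4 ≈ 1.8268e+9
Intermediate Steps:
T(y, C) = 1
t(O) = 9/(1 + O) (t(O) = 9/(O + 1) = 9/(1 + O))
(t(1) + (-332 + 229)*(733 - 318))**2 = (9/(1 + 1) + (-332 + 229)*(733 - 318))**2 = (9/2 - 103*415)**2 = (9*(1/2) - 42745)**2 = (9/2 - 42745)**2 = (-85481/2)**2 = 7307001361/4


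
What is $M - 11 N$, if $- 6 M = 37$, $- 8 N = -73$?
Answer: $- \frac{2557}{24} \approx -106.54$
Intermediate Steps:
$N = \frac{73}{8}$ ($N = \left(- \frac{1}{8}\right) \left(-73\right) = \frac{73}{8} \approx 9.125$)
$M = - \frac{37}{6}$ ($M = \left(- \frac{1}{6}\right) 37 = - \frac{37}{6} \approx -6.1667$)
$M - 11 N = - \frac{37}{6} - \frac{803}{8} = - \frac{2557}{24}$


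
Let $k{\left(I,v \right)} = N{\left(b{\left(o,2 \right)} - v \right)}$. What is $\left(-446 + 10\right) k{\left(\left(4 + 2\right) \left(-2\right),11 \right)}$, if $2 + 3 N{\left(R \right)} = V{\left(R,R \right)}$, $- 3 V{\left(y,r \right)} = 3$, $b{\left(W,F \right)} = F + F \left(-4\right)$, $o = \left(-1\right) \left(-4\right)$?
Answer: $436$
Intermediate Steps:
$o = 4$
$b{\left(W,F \right)} = - 3 F$ ($b{\left(W,F \right)} = F - 4 F = - 3 F$)
$V{\left(y,r \right)} = -1$ ($V{\left(y,r \right)} = \left(- \frac{1}{3}\right) 3 = -1$)
$N{\left(R \right)} = -1$ ($N{\left(R \right)} = - \frac{2}{3} + \frac{1}{3} \left(-1\right) = - \frac{2}{3} - \frac{1}{3} = -1$)
$k{\left(I,v \right)} = -1$
$\left(-446 + 10\right) k{\left(\left(4 + 2\right) \left(-2\right),11 \right)} = \left(-446 + 10\right) \left(-1\right) = \left(-436\right) \left(-1\right) = 436$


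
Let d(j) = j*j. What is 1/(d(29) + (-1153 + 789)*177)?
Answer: -1/63587 ≈ -1.5726e-5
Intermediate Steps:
d(j) = j²
1/(d(29) + (-1153 + 789)*177) = 1/(29² + (-1153 + 789)*177) = 1/(841 - 364*177) = 1/(841 - 64428) = 1/(-63587) = -1/63587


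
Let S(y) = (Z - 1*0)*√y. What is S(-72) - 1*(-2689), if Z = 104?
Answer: 2689 + 624*I*√2 ≈ 2689.0 + 882.47*I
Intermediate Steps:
S(y) = 104*√y (S(y) = (104 - 1*0)*√y = (104 + 0)*√y = 104*√y)
S(-72) - 1*(-2689) = 104*√(-72) - 1*(-2689) = 104*(6*I*√2) + 2689 = 624*I*√2 + 2689 = 2689 + 624*I*√2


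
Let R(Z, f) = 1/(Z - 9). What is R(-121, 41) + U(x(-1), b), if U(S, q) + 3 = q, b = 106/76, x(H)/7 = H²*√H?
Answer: -1992/1235 ≈ -1.6130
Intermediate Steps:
x(H) = 7*H^(5/2) (x(H) = 7*(H²*√H) = 7*H^(5/2))
b = 53/38 (b = 106*(1/76) = 53/38 ≈ 1.3947)
U(S, q) = -3 + q
R(Z, f) = 1/(-9 + Z)
R(-121, 41) + U(x(-1), b) = 1/(-9 - 121) + (-3 + 53/38) = 1/(-130) - 61/38 = -1/130 - 61/38 = -1992/1235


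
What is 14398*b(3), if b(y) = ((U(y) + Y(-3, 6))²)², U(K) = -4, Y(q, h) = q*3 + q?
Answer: 943587328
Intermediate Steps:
Y(q, h) = 4*q (Y(q, h) = 3*q + q = 4*q)
b(y) = 65536 (b(y) = ((-4 + 4*(-3))²)² = ((-4 - 12)²)² = ((-16)²)² = 256² = 65536)
14398*b(3) = 14398*65536 = 943587328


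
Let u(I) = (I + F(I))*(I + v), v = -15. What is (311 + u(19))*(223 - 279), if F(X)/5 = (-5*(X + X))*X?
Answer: 4021528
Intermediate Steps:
F(X) = -50*X² (F(X) = 5*((-5*(X + X))*X) = 5*((-10*X)*X) = 5*(-10*X²) = -50*X²)
u(I) = (-15 + I)*(I - 50*I²) (u(I) = (I - 50*I²)*(I - 15) = (I - 50*I²)*(-15 + I) = (-15 + I)*(I - 50*I²))
(311 + u(19))*(223 - 279) = (311 + 19*(-15 - 50*19² + 751*19))*(223 - 279) = (311 + 19*(-15 - 50*361 + 14269))*(-56) = (311 + 19*(-15 - 18050 + 14269))*(-56) = (311 + 19*(-3796))*(-56) = (311 - 72124)*(-56) = -71813*(-56) = 4021528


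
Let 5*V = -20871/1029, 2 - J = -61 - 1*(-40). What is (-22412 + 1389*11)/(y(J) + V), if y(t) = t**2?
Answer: -12233095/900278 ≈ -13.588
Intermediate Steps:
J = 23 (J = 2 - (-61 - 1*(-40)) = 2 - (-61 + 40) = 2 - 1*(-21) = 2 + 21 = 23)
V = -6957/1715 (V = (-20871/1029)/5 = (-27*773/1029)/5 = (1/5)*(-6957/343) = -6957/1715 ≈ -4.0566)
(-22412 + 1389*11)/(y(J) + V) = (-22412 + 1389*11)/(23**2 - 6957/1715) = (-22412 + 15279)/(529 - 6957/1715) = -7133/900278/1715 = -7133*1715/900278 = -12233095/900278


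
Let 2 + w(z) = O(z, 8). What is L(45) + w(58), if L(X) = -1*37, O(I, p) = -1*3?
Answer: -42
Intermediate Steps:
O(I, p) = -3
L(X) = -37
w(z) = -5 (w(z) = -2 - 3 = -5)
L(45) + w(58) = -37 - 5 = -42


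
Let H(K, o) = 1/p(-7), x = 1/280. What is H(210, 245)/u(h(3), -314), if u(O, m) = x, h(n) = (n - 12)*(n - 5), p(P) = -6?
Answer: -140/3 ≈ -46.667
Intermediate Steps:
x = 1/280 ≈ 0.0035714
H(K, o) = -⅙ (H(K, o) = 1/(-6) = -⅙)
h(n) = (-12 + n)*(-5 + n)
u(O, m) = 1/280
H(210, 245)/u(h(3), -314) = -1/(6*1/280) = -⅙*280 = -140/3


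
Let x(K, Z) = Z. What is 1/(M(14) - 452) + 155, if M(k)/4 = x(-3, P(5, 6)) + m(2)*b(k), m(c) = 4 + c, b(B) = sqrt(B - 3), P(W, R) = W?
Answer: 194057/1252 - sqrt(11)/7512 ≈ 155.00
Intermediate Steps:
b(B) = sqrt(-3 + B)
M(k) = 20 + 24*sqrt(-3 + k) (M(k) = 4*(5 + (4 + 2)*sqrt(-3 + k)) = 4*(5 + 6*sqrt(-3 + k)) = 20 + 24*sqrt(-3 + k))
1/(M(14) - 452) + 155 = 1/((20 + 24*sqrt(-3 + 14)) - 452) + 155 = 1/((20 + 24*sqrt(11)) - 452) + 155 = 1/(-432 + 24*sqrt(11)) + 155 = 155 + 1/(-432 + 24*sqrt(11))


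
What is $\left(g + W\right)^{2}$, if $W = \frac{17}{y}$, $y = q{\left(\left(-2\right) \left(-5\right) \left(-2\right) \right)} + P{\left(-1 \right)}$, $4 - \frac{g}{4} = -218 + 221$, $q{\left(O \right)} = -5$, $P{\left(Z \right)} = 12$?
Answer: $\frac{2025}{49} \approx 41.327$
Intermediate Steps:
$g = 4$ ($g = 16 - 4 \left(-218 + 221\right) = 16 - 12 = 4$)
$y = 7$ ($y = -5 + 12 = 7$)
$W = \frac{17}{7} \approx 2.4286$
$\left(g + W\right)^{2} = \left(4 + \frac{17}{7}\right)^{2} = \left(\frac{45}{7}\right)^{2} = \frac{2025}{49}$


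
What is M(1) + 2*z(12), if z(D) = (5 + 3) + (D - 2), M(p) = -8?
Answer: 28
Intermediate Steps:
z(D) = 6 + D (z(D) = 8 + (-2 + D) = 6 + D)
M(1) + 2*z(12) = -8 + 2*(6 + 12) = -8 + 2*18 = -8 + 36 = 28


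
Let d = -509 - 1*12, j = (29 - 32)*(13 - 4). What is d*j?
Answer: 14067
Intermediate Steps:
j = -27 (j = -3*9 = -27)
d = -521 (d = -509 - 12 = -521)
d*j = -521*(-27) = 14067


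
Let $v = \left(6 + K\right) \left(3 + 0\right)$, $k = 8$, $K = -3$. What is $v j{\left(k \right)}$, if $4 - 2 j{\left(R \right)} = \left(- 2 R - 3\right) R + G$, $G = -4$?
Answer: $720$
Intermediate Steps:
$v = 9$ ($v = \left(6 - 3\right) \left(3 + 0\right) = 3 \cdot 3 = 9$)
$j{\left(R \right)} = 4 - \frac{R \left(-3 - 2 R\right)}{2}$ ($j{\left(R \right)} = 2 - \frac{\left(- 2 R - 3\right) R - 4}{2} = 2 - \frac{\left(-3 - 2 R\right) R - 4}{2} = 2 - \frac{R \left(-3 - 2 R\right) - 4}{2} = 2 - \frac{-4 + R \left(-3 - 2 R\right)}{2} = 2 - \left(-2 + \frac{R \left(-3 - 2 R\right)}{2}\right) = 4 - \frac{R \left(-3 - 2 R\right)}{2}$)
$v j{\left(k \right)} = 9 \left(4 + 8^{2} + \frac{3}{2} \cdot 8\right) = 9 \left(4 + 64 + 12\right) = 9 \cdot 80 = 720$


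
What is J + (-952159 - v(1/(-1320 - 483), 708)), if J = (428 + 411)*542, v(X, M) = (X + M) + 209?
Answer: -898503413/1803 ≈ -4.9834e+5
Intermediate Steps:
v(X, M) = 209 + M + X (v(X, M) = (M + X) + 209 = 209 + M + X)
J = 454738 (J = 839*542 = 454738)
J + (-952159 - v(1/(-1320 - 483), 708)) = 454738 + (-952159 - (209 + 708 + 1/(-1320 - 483))) = 454738 + (-952159 - (209 + 708 + 1/(-1803))) = 454738 + (-952159 - (209 + 708 - 1/1803)) = 454738 + (-952159 - 1*1653350/1803) = 454738 + (-952159 - 1653350/1803) = 454738 - 1718396027/1803 = -898503413/1803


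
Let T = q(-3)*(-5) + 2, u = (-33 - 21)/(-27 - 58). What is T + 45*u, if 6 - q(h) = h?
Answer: -245/17 ≈ -14.412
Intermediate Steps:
q(h) = 6 - h
u = 54/85 (u = -54/(-85) = -54*(-1/85) = 54/85 ≈ 0.63529)
T = -43 (T = (6 - 1*(-3))*(-5) + 2 = (6 + 3)*(-5) + 2 = 9*(-5) + 2 = -45 + 2 = -43)
T + 45*u = -43 + 45*(54/85) = -43 + 486/17 = -245/17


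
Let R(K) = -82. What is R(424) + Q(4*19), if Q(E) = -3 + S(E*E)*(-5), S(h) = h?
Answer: -28965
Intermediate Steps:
Q(E) = -3 - 5*E² (Q(E) = -3 + (E*E)*(-5) = -3 + E²*(-5) = -3 - 5*E²)
R(424) + Q(4*19) = -82 + (-3 - 5*(4*19)²) = -82 + (-3 - 5*76²) = -82 + (-3 - 5*5776) = -82 + (-3 - 28880) = -82 - 28883 = -28965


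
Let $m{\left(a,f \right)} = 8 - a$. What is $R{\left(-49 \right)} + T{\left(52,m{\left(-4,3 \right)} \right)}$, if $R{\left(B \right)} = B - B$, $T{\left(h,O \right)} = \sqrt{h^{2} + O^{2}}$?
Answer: $4 \sqrt{178} \approx 53.367$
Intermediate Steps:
$T{\left(h,O \right)} = \sqrt{O^{2} + h^{2}}$
$R{\left(B \right)} = 0$
$R{\left(-49 \right)} + T{\left(52,m{\left(-4,3 \right)} \right)} = 0 + \sqrt{\left(8 - -4\right)^{2} + 52^{2}} = 0 + \sqrt{\left(8 + 4\right)^{2} + 2704} = 0 + \sqrt{12^{2} + 2704} = 0 + \sqrt{144 + 2704} = 0 + \sqrt{2848} = 0 + 4 \sqrt{178} = 4 \sqrt{178}$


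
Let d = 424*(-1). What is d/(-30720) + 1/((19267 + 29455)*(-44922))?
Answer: 9666712451/700380698880 ≈ 0.013802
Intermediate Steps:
d = -424
d/(-30720) + 1/((19267 + 29455)*(-44922)) = -424/(-30720) + 1/((19267 + 29455)*(-44922)) = -424*(-1/30720) - 1/44922/48722 = 53/3840 + (1/48722)*(-1/44922) = 53/3840 - 1/2188689684 = 9666712451/700380698880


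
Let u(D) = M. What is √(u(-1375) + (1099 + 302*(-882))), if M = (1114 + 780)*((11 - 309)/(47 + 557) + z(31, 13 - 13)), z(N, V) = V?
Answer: I*√6069613818/151 ≈ 515.95*I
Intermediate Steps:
M = -141103/151 (M = (1114 + 780)*((11 - 309)/(47 + 557) + (13 - 13)) = 1894*(-298/604 + 0) = 1894*(-298*1/604 + 0) = 1894*(-149/302 + 0) = 1894*(-149/302) = -141103/151 ≈ -934.46)
u(D) = -141103/151
√(u(-1375) + (1099 + 302*(-882))) = √(-141103/151 + (1099 + 302*(-882))) = √(-141103/151 + (1099 - 266364)) = √(-141103/151 - 265265) = √(-40196118/151) = I*√6069613818/151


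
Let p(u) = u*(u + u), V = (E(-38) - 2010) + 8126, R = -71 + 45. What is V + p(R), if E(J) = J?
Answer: 7430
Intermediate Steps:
R = -26
V = 6078 (V = (-38 - 2010) + 8126 = -2048 + 8126 = 6078)
p(u) = 2*u**2 (p(u) = u*(2*u) = 2*u**2)
V + p(R) = 6078 + 2*(-26)**2 = 6078 + 2*676 = 6078 + 1352 = 7430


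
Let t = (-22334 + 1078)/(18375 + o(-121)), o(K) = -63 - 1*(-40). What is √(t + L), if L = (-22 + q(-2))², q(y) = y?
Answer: √3025067978/2294 ≈ 23.976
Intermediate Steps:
o(K) = -23 (o(K) = -63 + 40 = -23)
L = 576 (L = (-22 - 2)² = (-24)² = 576)
t = -2657/2294 (t = (-22334 + 1078)/(18375 - 23) = -21256/18352 = -21256*1/18352 = -2657/2294 ≈ -1.1582)
√(t + L) = √(-2657/2294 + 576) = √(1318687/2294) = √3025067978/2294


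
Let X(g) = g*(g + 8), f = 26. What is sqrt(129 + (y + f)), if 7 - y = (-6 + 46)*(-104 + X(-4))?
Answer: sqrt(4962) ≈ 70.441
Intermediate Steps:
X(g) = g*(8 + g)
y = 4807 (y = 7 - (-6 + 46)*(-104 - 4*(8 - 4)) = 7 - 40*(-104 - 4*4) = 7 - 40*(-104 - 16) = 7 - 40*(-120) = 7 - 1*(-4800) = 7 + 4800 = 4807)
sqrt(129 + (y + f)) = sqrt(129 + (4807 + 26)) = sqrt(129 + 4833) = sqrt(4962)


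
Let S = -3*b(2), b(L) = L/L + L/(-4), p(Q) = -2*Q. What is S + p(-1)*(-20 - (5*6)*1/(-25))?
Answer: -391/10 ≈ -39.100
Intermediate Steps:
b(L) = 1 - L/4 (b(L) = 1 + L*(-¼) = 1 - L/4)
S = -3/2 (S = -3*(1 - ¼*2) = -3*(1 - ½) = -3*½ = -3/2 ≈ -1.5000)
S + p(-1)*(-20 - (5*6)*1/(-25)) = -3/2 + (-2*(-1))*(-20 - (5*6)*1/(-25)) = -3/2 + 2*(-20 - 30*1*(-1)/25) = -3/2 + 2*(-20 - 30*(-1)/25) = -3/2 + 2*(-20 - 1*(-6/5)) = -3/2 + 2*(-20 + 6/5) = -3/2 + 2*(-94/5) = -3/2 - 188/5 = -391/10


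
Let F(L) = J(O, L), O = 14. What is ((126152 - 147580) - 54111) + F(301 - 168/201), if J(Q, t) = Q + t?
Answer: -5040064/67 ≈ -75225.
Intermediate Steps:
F(L) = 14 + L
((126152 - 147580) - 54111) + F(301 - 168/201) = ((126152 - 147580) - 54111) + (14 + (301 - 168/201)) = (-21428 - 54111) + (14 + (301 - 168/201)) = -75539 + (14 + (301 - 1*56/67)) = -75539 + (14 + (301 - 56/67)) = -75539 + (14 + 20111/67) = -75539 + 21049/67 = -5040064/67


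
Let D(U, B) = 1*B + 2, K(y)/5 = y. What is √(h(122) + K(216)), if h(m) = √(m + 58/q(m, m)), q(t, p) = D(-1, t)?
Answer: √(4151520 + 62*√470766)/62 ≈ 33.031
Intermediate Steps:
K(y) = 5*y
D(U, B) = 2 + B (D(U, B) = B + 2 = 2 + B)
q(t, p) = 2 + t
h(m) = √(m + 58/(2 + m))
√(h(122) + K(216)) = √(√((58 + 122*(2 + 122))/(2 + 122)) + 5*216) = √(√((58 + 122*124)/124) + 1080) = √(√((58 + 15128)/124) + 1080) = √(√((1/124)*15186) + 1080) = √(√(7593/62) + 1080) = √(√470766/62 + 1080) = √(1080 + √470766/62)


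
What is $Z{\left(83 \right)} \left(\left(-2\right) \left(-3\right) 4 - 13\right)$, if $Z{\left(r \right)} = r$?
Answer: $913$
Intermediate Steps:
$Z{\left(83 \right)} \left(\left(-2\right) \left(-3\right) 4 - 13\right) = 83 \left(\left(-2\right) \left(-3\right) 4 - 13\right) = 83 \left(6 \cdot 4 - 13\right) = 83 \left(24 - 13\right) = 83 \cdot 11 = 913$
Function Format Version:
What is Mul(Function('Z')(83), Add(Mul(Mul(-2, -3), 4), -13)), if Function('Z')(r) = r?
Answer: 913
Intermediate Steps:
Mul(Function('Z')(83), Add(Mul(Mul(-2, -3), 4), -13)) = Mul(83, Add(Mul(Mul(-2, -3), 4), -13)) = Mul(83, Add(Mul(6, 4), -13)) = Mul(83, Add(24, -13)) = Mul(83, 11) = 913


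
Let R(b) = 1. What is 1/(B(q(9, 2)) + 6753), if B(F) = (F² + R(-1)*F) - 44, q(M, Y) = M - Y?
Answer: 1/6765 ≈ 0.00014782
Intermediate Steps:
B(F) = -44 + F + F² (B(F) = (F² + 1*F) - 44 = (F² + F) - 44 = (F + F²) - 44 = -44 + F + F²)
1/(B(q(9, 2)) + 6753) = 1/((-44 + (9 - 1*2) + (9 - 1*2)²) + 6753) = 1/((-44 + (9 - 2) + (9 - 2)²) + 6753) = 1/((-44 + 7 + 7²) + 6753) = 1/((-44 + 7 + 49) + 6753) = 1/(12 + 6753) = 1/6765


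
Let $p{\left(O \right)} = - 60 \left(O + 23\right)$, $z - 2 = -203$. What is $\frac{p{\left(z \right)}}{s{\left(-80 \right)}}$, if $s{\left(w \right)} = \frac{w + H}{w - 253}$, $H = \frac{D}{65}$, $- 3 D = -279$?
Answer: $\frac{231168600}{5107} \approx 45265.0$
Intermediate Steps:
$z = -201$ ($z = 2 - 203 = -201$)
$p{\left(O \right)} = -1380 - 60 O$ ($p{\left(O \right)} = - 60 \left(23 + O\right) = -1380 - 60 O$)
$D = 93$ ($D = \left(- \frac{1}{3}\right) \left(-279\right) = 93$)
$H = \frac{93}{65} \approx 1.4308$
$s{\left(w \right)} = \frac{\frac{93}{65} + w}{-253 + w}$ ($s{\left(w \right)} = \frac{w + \frac{93}{65}}{w - 253} = \frac{\frac{93}{65} + w}{-253 + w}$)
$\frac{p{\left(z \right)}}{s{\left(-80 \right)}} = \frac{-1380 - -12060}{\frac{1}{-253 - 80} \left(\frac{93}{65} - 80\right)} = \frac{-1380 + 12060}{\frac{1}{-333} \left(- \frac{5107}{65}\right)} = \frac{10680}{\left(- \frac{1}{333}\right) \left(- \frac{5107}{65}\right)} = \frac{10680}{\frac{5107}{21645}} = 10680 \cdot \frac{21645}{5107} = \frac{231168600}{5107}$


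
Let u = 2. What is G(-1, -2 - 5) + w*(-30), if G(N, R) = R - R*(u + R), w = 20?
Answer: -642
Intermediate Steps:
G(N, R) = R - R*(2 + R)
G(-1, -2 - 5) + w*(-30) = -(-2 - 5)*(1 + (-2 - 5)) + 20*(-30) = -1*(-7)*(1 - 7) - 600 = -1*(-7)*(-6) - 600 = -42 - 600 = -642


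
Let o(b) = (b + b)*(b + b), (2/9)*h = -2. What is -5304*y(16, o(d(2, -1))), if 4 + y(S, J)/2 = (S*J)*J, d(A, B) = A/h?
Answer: 78315328/2187 ≈ 35810.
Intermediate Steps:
h = -9 (h = (9/2)*(-2) = -9)
d(A, B) = -A/9 (d(A, B) = A/(-9) = A*(-1/9) = -A/9)
o(b) = 4*b**2 (o(b) = (2*b)*(2*b) = 4*b**2)
y(S, J) = -8 + 2*S*J**2 (y(S, J) = -8 + 2*((S*J)*J) = -8 + 2*((J*S)*J) = -8 + 2*(S*J**2) = -8 + 2*S*J**2)
-5304*y(16, o(d(2, -1))) = -5304*(-8 + 2*16*(4*(-1/9*2)**2)**2) = -5304*(-8 + 2*16*(4*(-2/9)**2)**2) = -5304*(-8 + 2*16*(4*(4/81))**2) = -5304*(-8 + 2*16*(16/81)**2) = -5304*(-8 + 2*16*(256/6561)) = -5304*(-8 + 8192/6561) = -5304*(-44296/6561) = 78315328/2187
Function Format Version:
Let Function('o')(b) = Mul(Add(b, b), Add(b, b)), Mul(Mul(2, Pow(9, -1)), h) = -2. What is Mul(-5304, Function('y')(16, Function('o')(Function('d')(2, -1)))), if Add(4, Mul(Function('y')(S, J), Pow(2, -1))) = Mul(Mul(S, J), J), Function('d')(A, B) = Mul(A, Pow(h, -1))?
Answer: Rational(78315328, 2187) ≈ 35810.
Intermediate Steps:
h = -9 (h = Mul(Rational(9, 2), -2) = -9)
Function('d')(A, B) = Mul(Rational(-1, 9), A) (Function('d')(A, B) = Mul(A, Pow(-9, -1)) = Mul(A, Rational(-1, 9)) = Mul(Rational(-1, 9), A))
Function('o')(b) = Mul(4, Pow(b, 2)) (Function('o')(b) = Mul(Mul(2, b), Mul(2, b)) = Mul(4, Pow(b, 2)))
Function('y')(S, J) = Add(-8, Mul(2, S, Pow(J, 2))) (Function('y')(S, J) = Add(-8, Mul(2, Mul(Mul(S, J), J))) = Add(-8, Mul(2, Mul(Mul(J, S), J))) = Add(-8, Mul(2, Mul(S, Pow(J, 2)))) = Add(-8, Mul(2, S, Pow(J, 2))))
Mul(-5304, Function('y')(16, Function('o')(Function('d')(2, -1)))) = Mul(-5304, Add(-8, Mul(2, 16, Pow(Mul(4, Pow(Mul(Rational(-1, 9), 2), 2)), 2)))) = Mul(-5304, Add(-8, Mul(2, 16, Pow(Mul(4, Pow(Rational(-2, 9), 2)), 2)))) = Mul(-5304, Add(-8, Mul(2, 16, Pow(Mul(4, Rational(4, 81)), 2)))) = Mul(-5304, Add(-8, Mul(2, 16, Pow(Rational(16, 81), 2)))) = Mul(-5304, Add(-8, Mul(2, 16, Rational(256, 6561)))) = Mul(-5304, Add(-8, Rational(8192, 6561))) = Mul(-5304, Rational(-44296, 6561)) = Rational(78315328, 2187)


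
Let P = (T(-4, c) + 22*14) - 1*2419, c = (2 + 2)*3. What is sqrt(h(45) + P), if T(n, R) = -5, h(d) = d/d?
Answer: 3*I*sqrt(235) ≈ 45.989*I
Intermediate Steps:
h(d) = 1
c = 12 (c = 4*3 = 12)
P = -2116 (P = (-5 + 22*14) - 1*2419 = (-5 + 308) - 2419 = 303 - 2419 = -2116)
sqrt(h(45) + P) = sqrt(1 - 2116) = sqrt(-2115) = 3*I*sqrt(235)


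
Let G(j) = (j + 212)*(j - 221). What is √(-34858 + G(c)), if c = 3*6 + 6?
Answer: 5*I*√3254 ≈ 285.22*I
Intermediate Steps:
c = 24 (c = 18 + 6 = 24)
G(j) = (-221 + j)*(212 + j) (G(j) = (212 + j)*(-221 + j) = (-221 + j)*(212 + j))
√(-34858 + G(c)) = √(-34858 + (-46852 + 24² - 9*24)) = √(-34858 + (-46852 + 576 - 216)) = √(-34858 - 46492) = √(-81350) = 5*I*√3254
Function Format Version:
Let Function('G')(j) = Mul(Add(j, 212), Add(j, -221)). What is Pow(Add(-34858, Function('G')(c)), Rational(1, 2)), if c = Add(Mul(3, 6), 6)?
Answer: Mul(5, I, Pow(3254, Rational(1, 2))) ≈ Mul(285.22, I)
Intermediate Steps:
c = 24 (c = Add(18, 6) = 24)
Function('G')(j) = Mul(Add(-221, j), Add(212, j)) (Function('G')(j) = Mul(Add(212, j), Add(-221, j)) = Mul(Add(-221, j), Add(212, j)))
Pow(Add(-34858, Function('G')(c)), Rational(1, 2)) = Pow(Add(-34858, Add(-46852, Pow(24, 2), Mul(-9, 24))), Rational(1, 2)) = Pow(Add(-34858, Add(-46852, 576, -216)), Rational(1, 2)) = Pow(Add(-34858, -46492), Rational(1, 2)) = Pow(-81350, Rational(1, 2)) = Mul(5, I, Pow(3254, Rational(1, 2)))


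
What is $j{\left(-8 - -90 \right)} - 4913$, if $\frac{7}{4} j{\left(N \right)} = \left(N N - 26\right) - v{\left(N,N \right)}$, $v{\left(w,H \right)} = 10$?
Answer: $- \frac{7639}{7} \approx -1091.3$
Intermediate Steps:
$j{\left(N \right)} = - \frac{144}{7} + \frac{4 N^{2}}{7}$ ($j{\left(N \right)} = \frac{4 \left(\left(N N - 26\right) - 10\right)}{7} = \frac{4 \left(\left(N^{2} - 26\right) - 10\right)}{7} = \frac{4 \left(\left(-26 + N^{2}\right) - 10\right)}{7} = \frac{4 \left(-36 + N^{2}\right)}{7} = - \frac{144}{7} + \frac{4 N^{2}}{7}$)
$j{\left(-8 - -90 \right)} - 4913 = \left(- \frac{144}{7} + \frac{4 \left(-8 - -90\right)^{2}}{7}\right) - 4913 = \left(- \frac{144}{7} + \frac{4 \left(-8 + 90\right)^{2}}{7}\right) - 4913 = \left(- \frac{144}{7} + \frac{4 \cdot 82^{2}}{7}\right) - 4913 = \left(- \frac{144}{7} + \frac{4}{7} \cdot 6724\right) - 4913 = \left(- \frac{144}{7} + \frac{26896}{7}\right) - 4913 = \frac{26752}{7} - 4913 = - \frac{7639}{7}$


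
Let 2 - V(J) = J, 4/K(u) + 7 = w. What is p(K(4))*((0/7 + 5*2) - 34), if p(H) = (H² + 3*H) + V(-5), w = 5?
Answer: -120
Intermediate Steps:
K(u) = -2 (K(u) = 4/(-7 + 5) = 4/(-2) = 4*(-½) = -2)
V(J) = 2 - J
p(H) = 7 + H² + 3*H (p(H) = (H² + 3*H) + (2 - 1*(-5)) = (H² + 3*H) + (2 + 5) = (H² + 3*H) + 7 = 7 + H² + 3*H)
p(K(4))*((0/7 + 5*2) - 34) = (7 + (-2)² + 3*(-2))*((0/7 + 5*2) - 34) = (7 + 4 - 6)*((0*(⅐) + 10) - 34) = 5*((0 + 10) - 34) = 5*(10 - 34) = 5*(-24) = -120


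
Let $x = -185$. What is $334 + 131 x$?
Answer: $-23901$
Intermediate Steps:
$334 + 131 x = 334 + 131 \left(-185\right) = 334 - 24235 = -23901$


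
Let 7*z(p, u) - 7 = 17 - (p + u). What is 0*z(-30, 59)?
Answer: 0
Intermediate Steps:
z(p, u) = 24/7 - p/7 - u/7 (z(p, u) = 1 + (17 - (p + u))/7 = 1 + (17 + (-p - u))/7 = 1 + (17 - p - u)/7 = 1 + (17/7 - p/7 - u/7) = 24/7 - p/7 - u/7)
0*z(-30, 59) = 0*(24/7 - ⅐*(-30) - ⅐*59) = 0*(24/7 + 30/7 - 59/7) = 0*(-5/7) = 0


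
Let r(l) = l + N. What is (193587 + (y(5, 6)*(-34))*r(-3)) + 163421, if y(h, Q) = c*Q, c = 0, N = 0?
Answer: 357008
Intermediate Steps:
y(h, Q) = 0 (y(h, Q) = 0*Q = 0)
r(l) = l (r(l) = l + 0 = l)
(193587 + (y(5, 6)*(-34))*r(-3)) + 163421 = (193587 + (0*(-34))*(-3)) + 163421 = (193587 + 0*(-3)) + 163421 = (193587 + 0) + 163421 = 193587 + 163421 = 357008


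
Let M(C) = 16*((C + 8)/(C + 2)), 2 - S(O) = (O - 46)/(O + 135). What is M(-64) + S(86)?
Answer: 111470/6851 ≈ 16.271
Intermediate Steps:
S(O) = 2 - (-46 + O)/(135 + O) (S(O) = 2 - (O - 46)/(O + 135) = 2 - (-46 + O)/(135 + O))
M(C) = 16*(8 + C)/(2 + C) (M(C) = 16*((8 + C)/(2 + C)) = 16*(8 + C)/(2 + C))
M(-64) + S(86) = 16*(8 - 64)/(2 - 64) + (316 + 86)/(135 + 86) = 16*(-56)/(-62) + 402/221 = 16*(-1/62)*(-56) + (1/221)*402 = 448/31 + 402/221 = 111470/6851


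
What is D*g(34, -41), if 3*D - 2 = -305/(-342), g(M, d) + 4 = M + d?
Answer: -10879/1026 ≈ -10.603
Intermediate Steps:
g(M, d) = -4 + M + d (g(M, d) = -4 + (M + d) = -4 + M + d)
D = 989/1026 (D = 2/3 + (-305/(-342))/3 = 2/3 + (-305*(-1/342))/3 = 2/3 + (1/3)*(305/342) = 2/3 + 305/1026 = 989/1026 ≈ 0.96394)
D*g(34, -41) = 989*(-4 + 34 - 41)/1026 = (989/1026)*(-11) = -10879/1026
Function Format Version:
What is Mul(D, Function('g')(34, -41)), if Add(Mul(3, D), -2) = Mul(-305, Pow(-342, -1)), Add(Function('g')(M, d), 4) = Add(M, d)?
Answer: Rational(-10879, 1026) ≈ -10.603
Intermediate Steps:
Function('g')(M, d) = Add(-4, M, d) (Function('g')(M, d) = Add(-4, Add(M, d)) = Add(-4, M, d))
D = Rational(989, 1026) (D = Add(Rational(2, 3), Mul(Rational(1, 3), Mul(-305, Pow(-342, -1)))) = Add(Rational(2, 3), Mul(Rational(1, 3), Mul(-305, Rational(-1, 342)))) = Add(Rational(2, 3), Mul(Rational(1, 3), Rational(305, 342))) = Add(Rational(2, 3), Rational(305, 1026)) = Rational(989, 1026) ≈ 0.96394)
Mul(D, Function('g')(34, -41)) = Mul(Rational(989, 1026), Add(-4, 34, -41)) = Mul(Rational(989, 1026), -11) = Rational(-10879, 1026)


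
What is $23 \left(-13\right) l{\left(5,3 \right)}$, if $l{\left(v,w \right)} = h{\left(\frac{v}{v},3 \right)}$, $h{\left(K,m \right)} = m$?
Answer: $-897$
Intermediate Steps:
$l{\left(v,w \right)} = 3$
$23 \left(-13\right) l{\left(5,3 \right)} = 23 \left(-13\right) 3 = \left(-299\right) 3 = -897$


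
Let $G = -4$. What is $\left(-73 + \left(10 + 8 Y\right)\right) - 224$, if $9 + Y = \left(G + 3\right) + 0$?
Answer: $-367$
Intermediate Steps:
$Y = -10$ ($Y = -9 + \left(\left(-4 + 3\right) + 0\right) = -9 + \left(-1 + 0\right) = -9 - 1 = -10$)
$\left(-73 + \left(10 + 8 Y\right)\right) - 224 = \left(-73 + \left(10 + 8 \left(-10\right)\right)\right) - 224 = \left(-73 + \left(10 - 80\right)\right) - 224 = \left(-73 - 70\right) - 224 = -143 - 224 = -367$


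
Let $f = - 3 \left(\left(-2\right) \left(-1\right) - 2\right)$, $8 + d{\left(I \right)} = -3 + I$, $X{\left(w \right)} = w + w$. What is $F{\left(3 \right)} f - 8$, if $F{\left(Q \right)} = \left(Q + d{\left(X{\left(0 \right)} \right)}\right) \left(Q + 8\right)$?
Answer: $-8$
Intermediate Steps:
$X{\left(w \right)} = 2 w$
$d{\left(I \right)} = -11 + I$ ($d{\left(I \right)} = -8 + \left(-3 + I\right) = -11 + I$)
$F{\left(Q \right)} = \left(-11 + Q\right) \left(8 + Q\right)$ ($F{\left(Q \right)} = \left(Q + \left(-11 + 2 \cdot 0\right)\right) \left(Q + 8\right) = \left(Q + \left(-11 + 0\right)\right) \left(8 + Q\right) = \left(Q - 11\right) \left(8 + Q\right) = \left(-11 + Q\right) \left(8 + Q\right)$)
$f = 0$ ($f = - 3 \left(2 - 2\right) = \left(-3\right) 0 = 0$)
$F{\left(3 \right)} f - 8 = \left(-88 + 3^{2} - 9\right) 0 - 8 = \left(-88 + 9 - 9\right) 0 - 8 = \left(-88\right) 0 - 8 = 0 - 8 = -8$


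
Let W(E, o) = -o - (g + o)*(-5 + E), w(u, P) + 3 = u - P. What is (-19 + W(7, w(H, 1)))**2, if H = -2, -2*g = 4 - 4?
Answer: 1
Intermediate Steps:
g = 0 (g = -(4 - 4)/2 = -1/2*0 = 0)
w(u, P) = -3 + u - P (w(u, P) = -3 + (u - P) = -3 + u - P)
W(E, o) = -o - o*(-5 + E) (W(E, o) = -o - (0 + o)*(-5 + E) = -o - o*(-5 + E))
(-19 + W(7, w(H, 1)))**2 = (-19 + (-3 - 2 - 1*1)*(4 - 1*7))**2 = (-19 + (-3 - 2 - 1)*(4 - 7))**2 = (-19 - 6*(-3))**2 = (-19 + 18)**2 = (-1)**2 = 1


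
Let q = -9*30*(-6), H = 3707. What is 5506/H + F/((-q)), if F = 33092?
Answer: -28438081/1501335 ≈ -18.942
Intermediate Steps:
q = 1620 (q = -270*(-6) = 1620)
5506/H + F/((-q)) = 5506/3707 + 33092/((-1*1620)) = 5506*(1/3707) + 33092/(-1620) = 5506/3707 + 33092*(-1/1620) = 5506/3707 - 8273/405 = -28438081/1501335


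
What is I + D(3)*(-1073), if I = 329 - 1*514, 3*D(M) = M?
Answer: -1258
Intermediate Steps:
D(M) = M/3
I = -185 (I = 329 - 514 = -185)
I + D(3)*(-1073) = -185 + ((1/3)*3)*(-1073) = -185 + 1*(-1073) = -185 - 1073 = -1258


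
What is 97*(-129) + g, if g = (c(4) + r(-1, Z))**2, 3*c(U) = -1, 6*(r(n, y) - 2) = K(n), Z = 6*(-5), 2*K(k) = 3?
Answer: -1801343/144 ≈ -12509.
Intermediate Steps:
K(k) = 3/2 (K(k) = (1/2)*3 = 3/2)
Z = -30
r(n, y) = 9/4 (r(n, y) = 2 + (1/6)*(3/2) = 2 + 1/4 = 9/4)
c(U) = -1/3 (c(U) = (1/3)*(-1) = -1/3)
g = 529/144 (g = (-1/3 + 9/4)**2 = (23/12)**2 = 529/144 ≈ 3.6736)
97*(-129) + g = 97*(-129) + 529/144 = -12513 + 529/144 = -1801343/144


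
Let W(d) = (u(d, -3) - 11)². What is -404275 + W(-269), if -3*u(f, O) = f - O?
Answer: -3584186/9 ≈ -3.9824e+5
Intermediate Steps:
u(f, O) = -f/3 + O/3 (u(f, O) = -(f - O)/3 = -f/3 + O/3)
W(d) = (-12 - d/3)² (W(d) = ((-d/3 + (⅓)*(-3)) - 11)² = ((-d/3 - 1) - 11)² = ((-1 - d/3) - 11)² = (-12 - d/3)²)
-404275 + W(-269) = -404275 + (36 - 269)²/9 = -404275 + (⅑)*(-233)² = -404275 + (⅑)*54289 = -404275 + 54289/9 = -3584186/9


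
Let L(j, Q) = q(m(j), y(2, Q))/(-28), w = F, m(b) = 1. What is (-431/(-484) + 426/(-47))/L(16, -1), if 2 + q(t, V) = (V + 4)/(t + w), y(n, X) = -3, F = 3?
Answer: -743708/5687 ≈ -130.77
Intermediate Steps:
w = 3
q(t, V) = -2 + (4 + V)/(3 + t) (q(t, V) = -2 + (V + 4)/(t + 3) = -2 + (4 + V)/(3 + t))
L(j, Q) = 1/16 (L(j, Q) = ((-2 - 3 - 2*1)/(3 + 1))/(-28) = ((-2 - 3 - 2)/4)*(-1/28) = ((1/4)*(-7))*(-1/28) = -7/4*(-1/28) = 1/16)
(-431/(-484) + 426/(-47))/L(16, -1) = (-431/(-484) + 426/(-47))/(1/16) = (-431*(-1/484) + 426*(-1/47))*16 = (431/484 - 426/47)*16 = -185927/22748*16 = -743708/5687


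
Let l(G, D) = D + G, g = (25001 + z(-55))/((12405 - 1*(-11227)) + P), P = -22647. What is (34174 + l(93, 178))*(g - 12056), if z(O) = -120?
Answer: -81636572031/197 ≈ -4.1440e+8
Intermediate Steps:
g = 24881/985 (g = (25001 - 120)/((12405 - 1*(-11227)) - 22647) = 24881/((12405 + 11227) - 22647) = 24881/(23632 - 22647) = 24881/985 ≈ 25.260)
(34174 + l(93, 178))*(g - 12056) = (34174 + (178 + 93))*(24881/985 - 12056) = (34174 + 271)*(-11850279/985) = 34445*(-11850279/985) = -81636572031/197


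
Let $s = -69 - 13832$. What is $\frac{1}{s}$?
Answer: $- \frac{1}{13901} \approx -7.1937 \cdot 10^{-5}$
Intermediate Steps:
$s = -13901$ ($s = -69 - 13832 = -13901$)
$\frac{1}{s} = \frac{1}{-13901} = - \frac{1}{13901}$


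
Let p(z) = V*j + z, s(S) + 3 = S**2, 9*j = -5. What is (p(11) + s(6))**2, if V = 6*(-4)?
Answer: 29584/9 ≈ 3287.1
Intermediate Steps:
j = -5/9 (j = (1/9)*(-5) = -5/9 ≈ -0.55556)
s(S) = -3 + S**2
V = -24
p(z) = 40/3 + z (p(z) = -24*(-5/9) + z = 40/3 + z)
(p(11) + s(6))**2 = ((40/3 + 11) + (-3 + 6**2))**2 = (73/3 + (-3 + 36))**2 = (73/3 + 33)**2 = (172/3)**2 = 29584/9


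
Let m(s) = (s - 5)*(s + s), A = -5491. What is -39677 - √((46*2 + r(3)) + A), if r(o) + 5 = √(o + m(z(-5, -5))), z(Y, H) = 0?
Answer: -39677 - I*√(5404 - √3) ≈ -39677.0 - 73.5*I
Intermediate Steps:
m(s) = 2*s*(-5 + s) (m(s) = (-5 + s)*(2*s) = 2*s*(-5 + s))
r(o) = -5 + √o (r(o) = -5 + √(o + 2*0*(-5 + 0)) = -5 + √(o + 2*0*(-5)) = -5 + √(o + 0) = -5 + √o)
-39677 - √((46*2 + r(3)) + A) = -39677 - √((46*2 + (-5 + √3)) - 5491) = -39677 - √((92 + (-5 + √3)) - 5491) = -39677 - √((87 + √3) - 5491) = -39677 - √(-5404 + √3)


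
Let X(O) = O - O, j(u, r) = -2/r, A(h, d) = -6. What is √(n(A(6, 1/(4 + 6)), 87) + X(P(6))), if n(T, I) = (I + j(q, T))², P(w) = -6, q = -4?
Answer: 262/3 ≈ 87.333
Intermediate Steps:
X(O) = 0
n(T, I) = (I - 2/T)²
√(n(A(6, 1/(4 + 6)), 87) + X(P(6))) = √((-2 + 87*(-6))²/(-6)² + 0) = √((-2 - 522)²/36 + 0) = √((1/36)*(-524)² + 0) = √((1/36)*274576 + 0) = √(68644/9 + 0) = √(68644/9) = 262/3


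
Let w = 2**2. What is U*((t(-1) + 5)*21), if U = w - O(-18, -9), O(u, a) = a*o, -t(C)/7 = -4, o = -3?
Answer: -15939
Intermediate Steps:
t(C) = 28 (t(C) = -7*(-4) = 28)
O(u, a) = -3*a (O(u, a) = a*(-3) = -3*a)
w = 4
U = -23 (U = 4 - (-3)*(-9) = 4 - 1*27 = 4 - 27 = -23)
U*((t(-1) + 5)*21) = -23*(28 + 5)*21 = -759*21 = -23*693 = -15939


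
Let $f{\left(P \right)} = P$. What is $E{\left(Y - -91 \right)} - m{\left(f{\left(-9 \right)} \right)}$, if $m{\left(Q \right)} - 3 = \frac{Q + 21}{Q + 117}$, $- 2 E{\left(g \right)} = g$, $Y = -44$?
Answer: $- \frac{479}{18} \approx -26.611$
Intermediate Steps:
$E{\left(g \right)} = - \frac{g}{2}$
$m{\left(Q \right)} = 3 + \frac{21 + Q}{117 + Q}$ ($m{\left(Q \right)} = 3 + \frac{Q + 21}{Q + 117} = 3 + \frac{21 + Q}{117 + Q}$)
$E{\left(Y - -91 \right)} - m{\left(f{\left(-9 \right)} \right)} = - \frac{-44 - -91}{2} - \frac{4 \left(93 - 9\right)}{117 - 9} = - \frac{-44 + 91}{2} - 4 \cdot \frac{1}{108} \cdot 84 = \left(- \frac{1}{2}\right) 47 - 4 \cdot \frac{1}{108} \cdot 84 = - \frac{47}{2} - \frac{28}{9} = - \frac{479}{18}$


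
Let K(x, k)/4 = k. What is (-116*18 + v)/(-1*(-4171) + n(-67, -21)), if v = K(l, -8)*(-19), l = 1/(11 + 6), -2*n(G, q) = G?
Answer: -2960/8409 ≈ -0.35200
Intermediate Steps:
n(G, q) = -G/2
l = 1/17 ≈ 0.058824
K(x, k) = 4*k
v = 608 (v = (4*(-8))*(-19) = -32*(-19) = 608)
(-116*18 + v)/(-1*(-4171) + n(-67, -21)) = (-116*18 + 608)/(-1*(-4171) - 1/2*(-67)) = (-1*2088 + 608)/(4171 + 67/2) = (-2088 + 608)/(8409/2) = -1480*2/8409 = -2960/8409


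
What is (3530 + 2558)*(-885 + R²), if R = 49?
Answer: 9229408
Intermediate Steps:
(3530 + 2558)*(-885 + R²) = (3530 + 2558)*(-885 + 49²) = 6088*(-885 + 2401) = 6088*1516 = 9229408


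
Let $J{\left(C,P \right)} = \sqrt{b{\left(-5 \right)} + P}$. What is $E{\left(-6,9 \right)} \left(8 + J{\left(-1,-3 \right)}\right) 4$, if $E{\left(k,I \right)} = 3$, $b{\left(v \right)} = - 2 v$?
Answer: $96 + 12 \sqrt{7} \approx 127.75$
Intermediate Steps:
$J{\left(C,P \right)} = \sqrt{10 + P}$ ($J{\left(C,P \right)} = \sqrt{\left(-2\right) \left(-5\right) + P} = \sqrt{10 + P}$)
$E{\left(-6,9 \right)} \left(8 + J{\left(-1,-3 \right)}\right) 4 = 3 \left(8 + \sqrt{10 - 3}\right) 4 = 3 \left(8 + \sqrt{7}\right) 4 = 3 \left(32 + 4 \sqrt{7}\right) = 96 + 12 \sqrt{7}$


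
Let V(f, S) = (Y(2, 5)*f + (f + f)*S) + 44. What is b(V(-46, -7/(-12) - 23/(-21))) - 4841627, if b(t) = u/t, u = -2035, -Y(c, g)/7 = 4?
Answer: -39909545606/8243 ≈ -4.8416e+6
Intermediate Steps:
Y(c, g) = -28 (Y(c, g) = -7*4 = -28)
V(f, S) = 44 - 28*f + 2*S*f (V(f, S) = (-28*f + (f + f)*S) + 44 = (-28*f + (2*f)*S) + 44 = (-28*f + 2*S*f) + 44 = 44 - 28*f + 2*S*f)
b(t) = -2035/t
b(V(-46, -7/(-12) - 23/(-21))) - 4841627 = -2035/(44 - 28*(-46) + 2*(-7/(-12) - 23/(-21))*(-46)) - 4841627 = -2035/(44 + 1288 + 2*(-7*(-1/12) - 23*(-1/21))*(-46)) - 4841627 = -2035/(44 + 1288 + 2*(7/12 + 23/21)*(-46)) - 4841627 = -2035/(44 + 1288 + 2*(47/28)*(-46)) - 4841627 = -2035/(44 + 1288 - 1081/7) - 4841627 = -2035/8243/7 - 4841627 = -2035*7/8243 - 4841627 = -14245/8243 - 4841627 = -39909545606/8243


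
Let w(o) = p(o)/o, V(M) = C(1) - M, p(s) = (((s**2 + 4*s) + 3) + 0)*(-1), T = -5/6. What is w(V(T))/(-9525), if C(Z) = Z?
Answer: 493/628650 ≈ 0.00078422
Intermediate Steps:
T = -5/6 (T = -5*1/6 = -5/6 ≈ -0.83333)
p(s) = -3 - s**2 - 4*s (p(s) = ((3 + s**2 + 4*s) + 0)*(-1) = (3 + s**2 + 4*s)*(-1) = -3 - s**2 - 4*s)
V(M) = 1 - M
w(o) = (-3 - o**2 - 4*o)/o
w(V(T))/(-9525) = (-4 - (1 - 1*(-5/6)) - 3/(1 - 1*(-5/6)))/(-9525) = (-4 - (1 + 5/6) - 3/(1 + 5/6))*(-1/9525) = (-4 - 1*11/6 - 3/11/6)*(-1/9525) = (-4 - 11/6 - 3*6/11)*(-1/9525) = (-4 - 11/6 - 18/11)*(-1/9525) = -493/66*(-1/9525) = 493/628650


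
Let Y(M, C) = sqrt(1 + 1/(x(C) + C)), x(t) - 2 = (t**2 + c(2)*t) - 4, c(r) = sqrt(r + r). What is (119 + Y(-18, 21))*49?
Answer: 5831 + 49*sqrt(252506)/502 ≈ 5880.0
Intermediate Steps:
c(r) = sqrt(2)*sqrt(r) (c(r) = sqrt(2*r) = sqrt(2)*sqrt(r))
x(t) = -2 + t**2 + 2*t (x(t) = 2 + ((t**2 + (sqrt(2)*sqrt(2))*t) - 4) = 2 + ((t**2 + 2*t) - 4) = 2 + (-4 + t**2 + 2*t) = -2 + t**2 + 2*t)
Y(M, C) = sqrt(1 + 1/(-2 + C**2 + 3*C)) (Y(M, C) = sqrt(1 + 1/((-2 + C**2 + 2*C) + C)) = sqrt(1 + 1/(-2 + C**2 + 3*C)))
(119 + Y(-18, 21))*49 = (119 + sqrt((-1 + 21**2 + 3*21)/(-2 + 21**2 + 3*21)))*49 = (119 + sqrt((-1 + 441 + 63)/(-2 + 441 + 63)))*49 = (119 + sqrt(503/502))*49 = (119 + sqrt(252506)/502)*49 = 5831 + 49*sqrt(252506)/502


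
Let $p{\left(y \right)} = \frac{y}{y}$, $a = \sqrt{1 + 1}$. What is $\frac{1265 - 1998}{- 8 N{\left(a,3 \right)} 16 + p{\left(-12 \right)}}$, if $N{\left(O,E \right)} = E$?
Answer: $\frac{733}{383} \approx 1.9138$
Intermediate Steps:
$a = \sqrt{2} \approx 1.4142$
$p{\left(y \right)} = 1$
$\frac{1265 - 1998}{- 8 N{\left(a,3 \right)} 16 + p{\left(-12 \right)}} = \frac{1265 - 1998}{\left(-8\right) 3 \cdot 16 + 1} = - \frac{733}{\left(-24\right) 16 + 1} = - \frac{733}{-384 + 1} = - \frac{733}{-383} = \left(-733\right) \left(- \frac{1}{383}\right) = \frac{733}{383}$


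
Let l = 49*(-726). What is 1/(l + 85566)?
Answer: 1/49992 ≈ 2.0003e-5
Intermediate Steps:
l = -35574
1/(l + 85566) = 1/(-35574 + 85566) = 1/49992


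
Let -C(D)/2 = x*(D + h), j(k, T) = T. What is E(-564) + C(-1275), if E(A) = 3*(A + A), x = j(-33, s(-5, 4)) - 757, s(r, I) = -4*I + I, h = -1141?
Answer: -3719192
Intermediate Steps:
s(r, I) = -3*I
x = -769 (x = -3*4 - 757 = -12 - 757 = -769)
E(A) = 6*A (E(A) = 3*(2*A) = 6*A)
C(D) = -1754858 + 1538*D (C(D) = -(-1538)*(D - 1141) = -(-1538)*(-1141 + D) = -2*(877429 - 769*D) = -1754858 + 1538*D)
E(-564) + C(-1275) = 6*(-564) + (-1754858 + 1538*(-1275)) = -3384 + (-1754858 - 1960950) = -3384 - 3715808 = -3719192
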